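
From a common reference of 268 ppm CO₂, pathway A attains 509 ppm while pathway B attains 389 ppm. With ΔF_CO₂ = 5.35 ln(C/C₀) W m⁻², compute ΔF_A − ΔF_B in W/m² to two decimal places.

ΔF_A − ΔF_B = 1.44 W/m²

ΔF_A = 5.35 ln(509/268) = 5.35 × 0.64146 = 3.4318 W/m².
ΔF_B = 5.35 ln(389/268) = 5.35 × 0.37259 = 1.9934 W/m².
Difference: 3.4318 − 1.9934 = 1.4384 W/m².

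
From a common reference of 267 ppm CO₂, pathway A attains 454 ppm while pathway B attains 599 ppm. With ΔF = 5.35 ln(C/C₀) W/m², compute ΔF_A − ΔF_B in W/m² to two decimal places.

ΔF_A = 5.35 ln(454/267) = 5.35 × 0.53085 = 2.8400 W/m².
ΔF_B = 5.35 ln(599/267) = 5.35 × 0.80801 = 4.3229 W/m².
Difference: 2.8400 − 4.3229 = -1.4829 W/m².

ΔF_A − ΔF_B = -1.48 W/m²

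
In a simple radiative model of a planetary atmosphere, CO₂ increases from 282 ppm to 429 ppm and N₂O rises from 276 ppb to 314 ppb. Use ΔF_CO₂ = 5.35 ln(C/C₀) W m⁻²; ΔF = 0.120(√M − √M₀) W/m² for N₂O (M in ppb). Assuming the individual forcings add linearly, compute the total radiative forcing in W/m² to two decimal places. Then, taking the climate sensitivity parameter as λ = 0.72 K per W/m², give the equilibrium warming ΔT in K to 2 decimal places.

ΔF = 2.38 W/m²; ΔT = 1.71 K

CO₂: 5.35 × ln(429/282) = 5.35 × ln(1.52128) = 5.35 × 0.41955 = 2.2446 W/m².
N₂O: 0.120 × (√314 − √276) = 0.120 × (17.7200 − 16.6132) = 0.120 × 1.1068 = 0.1328 W/m².
Total ΔF = 2.2446 + 0.1328 = 2.3774 W/m².
ΔT = λ ΔF = 0.72 × 2.38 = 1.7136 K.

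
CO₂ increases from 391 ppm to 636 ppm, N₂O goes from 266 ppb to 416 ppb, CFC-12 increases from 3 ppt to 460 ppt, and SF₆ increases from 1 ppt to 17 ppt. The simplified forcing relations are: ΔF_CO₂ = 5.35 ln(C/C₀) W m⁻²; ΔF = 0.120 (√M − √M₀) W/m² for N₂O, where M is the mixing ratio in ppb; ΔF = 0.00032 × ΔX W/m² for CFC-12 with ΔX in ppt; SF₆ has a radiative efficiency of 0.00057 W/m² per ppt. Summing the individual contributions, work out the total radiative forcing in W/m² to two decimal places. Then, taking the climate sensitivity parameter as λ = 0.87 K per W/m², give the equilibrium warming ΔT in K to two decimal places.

ΔF = 3.25 W/m²; ΔT = 2.83 K

CO₂: 5.35 × ln(636/391) = 5.35 × ln(1.62660) = 5.35 × 0.48649 = 2.6027 W/m².
N₂O: 0.120 × (√416 − √266) = 0.120 × (20.3961 − 16.3095) = 0.120 × 4.0866 = 0.4904 W/m².
CFC-12: ΔF = 0.00032 × (460 − 3) = 0.00032 × 457 = 0.1462 W/m².
SF₆: ΔF = 0.00057 × (17 − 1) = 0.00057 × 16 = 0.0091 W/m².
Total ΔF = 2.6027 + 0.4904 + 0.1462 + 0.0091 = 3.2484 W/m².
ΔT = λ ΔF = 0.87 × 3.25 = 2.8275 K.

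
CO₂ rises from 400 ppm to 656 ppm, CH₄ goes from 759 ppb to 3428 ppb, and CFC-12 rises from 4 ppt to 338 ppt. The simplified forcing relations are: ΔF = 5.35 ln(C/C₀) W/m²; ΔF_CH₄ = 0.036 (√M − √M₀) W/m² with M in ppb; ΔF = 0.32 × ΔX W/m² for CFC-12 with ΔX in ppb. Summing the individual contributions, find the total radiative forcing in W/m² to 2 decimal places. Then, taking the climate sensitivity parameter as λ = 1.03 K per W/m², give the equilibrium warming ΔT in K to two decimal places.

ΔF = 3.87 W/m²; ΔT = 3.99 K

CO₂: 5.35 × ln(656/400) = 5.35 × ln(1.64000) = 5.35 × 0.49470 = 2.6466 W/m².
CH₄: 0.036 × (√3428 − √759) = 0.036 × (58.5491 − 27.5500) = 0.036 × 30.9991 = 1.1160 W/m².
CFC-12: Δ = 338 − 4 = 334 ppt = 0.334 ppb; ΔF = 0.32 × 0.334 = 0.1069 W/m².
Total ΔF = 2.6466 + 1.1160 + 0.1069 = 3.8695 W/m².
ΔT = λ ΔF = 1.03 × 3.87 = 3.9861 K.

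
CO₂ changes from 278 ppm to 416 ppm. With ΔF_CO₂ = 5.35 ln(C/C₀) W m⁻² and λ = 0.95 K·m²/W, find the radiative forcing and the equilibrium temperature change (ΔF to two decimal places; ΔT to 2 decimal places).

ΔF = 2.16 W/m²; ΔT = 2.05 K

CO₂: 5.35 × ln(416/278) = 5.35 × ln(1.49640) = 5.35 × 0.40306 = 2.1564 W/m².
ΔT = λ ΔF = 0.95 × 2.16 = 2.0520 K.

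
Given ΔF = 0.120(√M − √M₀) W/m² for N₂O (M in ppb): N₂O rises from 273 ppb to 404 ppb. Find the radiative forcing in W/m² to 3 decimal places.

ΔF = 0.429 W/m²

N₂O: 0.120 × (√404 − √273) = 0.120 × (20.0998 − 16.5227) = 0.120 × 3.5771 = 0.4293 W/m².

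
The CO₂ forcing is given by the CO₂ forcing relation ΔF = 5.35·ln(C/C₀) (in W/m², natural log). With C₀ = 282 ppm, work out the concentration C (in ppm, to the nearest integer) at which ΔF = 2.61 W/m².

Set 5.35 ln(C/282) = 2.61, so ln(C/282) = 2.61/5.35 = 0.48785.
Then C/282 = e^0.48785 = 1.62881, giving C = 282 × 1.62881 = 459.32 ppm.

C ≈ 459 ppm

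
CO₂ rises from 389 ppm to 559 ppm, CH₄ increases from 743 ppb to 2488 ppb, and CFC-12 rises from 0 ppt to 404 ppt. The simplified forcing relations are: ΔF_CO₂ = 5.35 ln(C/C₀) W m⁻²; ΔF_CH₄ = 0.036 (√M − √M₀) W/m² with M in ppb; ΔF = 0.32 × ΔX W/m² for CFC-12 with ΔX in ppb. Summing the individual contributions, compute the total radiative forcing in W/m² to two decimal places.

CO₂: 5.35 × ln(559/389) = 5.35 × ln(1.43702) = 5.35 × 0.36257 = 1.9397 W/m².
CH₄: 0.036 × (√2488 − √743) = 0.036 × (49.8799 − 27.2580) = 0.036 × 22.6219 = 0.8144 W/m².
CFC-12: Δ = 404 − 0 = 404 ppt = 0.404 ppb; ΔF = 0.32 × 0.404 = 0.1293 W/m².
Total ΔF = 1.9397 + 0.8144 + 0.1293 = 2.8834 W/m².

ΔF = 2.88 W/m²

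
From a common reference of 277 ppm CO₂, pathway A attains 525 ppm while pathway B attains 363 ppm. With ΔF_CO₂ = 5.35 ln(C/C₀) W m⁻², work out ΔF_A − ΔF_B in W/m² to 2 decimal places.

ΔF_A − ΔF_B = 1.97 W/m²

ΔF_A = 5.35 ln(525/277) = 5.35 × 0.63938 = 3.4207 W/m².
ΔF_B = 5.35 ln(363/277) = 5.35 × 0.27039 = 1.4466 W/m².
Difference: 3.4207 − 1.4466 = 1.9741 W/m².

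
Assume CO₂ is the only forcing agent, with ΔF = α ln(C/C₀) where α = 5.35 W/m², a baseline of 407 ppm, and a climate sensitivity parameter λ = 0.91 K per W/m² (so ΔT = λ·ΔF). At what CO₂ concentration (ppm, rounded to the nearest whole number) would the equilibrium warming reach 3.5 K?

Required forcing: ΔF = ΔT/λ = 3.5/0.91 = 3.8462 W/m².
Then ln(C/407) = ΔF/5.35 = 3.8462/5.35 = 0.71892.
So C = 407 × e^0.71892 = 407 × 2.05222 = 835.25 ppm.

C ≈ 835 ppm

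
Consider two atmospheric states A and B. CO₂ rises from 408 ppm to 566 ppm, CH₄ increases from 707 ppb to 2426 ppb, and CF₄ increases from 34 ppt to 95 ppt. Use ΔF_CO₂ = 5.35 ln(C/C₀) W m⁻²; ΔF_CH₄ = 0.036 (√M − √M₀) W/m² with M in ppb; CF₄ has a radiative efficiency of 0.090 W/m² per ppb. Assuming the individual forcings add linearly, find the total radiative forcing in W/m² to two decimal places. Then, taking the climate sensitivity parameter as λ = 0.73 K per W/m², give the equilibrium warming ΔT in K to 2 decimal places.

ΔF = 2.57 W/m²; ΔT = 1.88 K

CO₂: 5.35 × ln(566/408) = 5.35 × ln(1.38725) = 5.35 × 0.32732 = 1.7512 W/m².
CH₄: 0.036 × (√2426 − √707) = 0.036 × (49.2544 − 26.5895) = 0.036 × 22.6649 = 0.8159 W/m².
CF₄: Δ = 95 − 34 = 61 ppt = 0.061 ppb; ΔF = 0.090 × 0.061 = 0.0055 W/m².
Total ΔF = 1.7512 + 0.8159 + 0.0055 = 2.5726 W/m².
ΔT = λ ΔF = 0.73 × 2.57 = 1.8761 K.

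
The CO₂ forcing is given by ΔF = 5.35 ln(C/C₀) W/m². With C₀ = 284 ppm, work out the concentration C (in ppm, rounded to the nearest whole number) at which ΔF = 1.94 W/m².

Set 5.35 ln(C/284) = 1.94, so ln(C/284) = 1.94/5.35 = 0.36262.
Then C/284 = e^0.36262 = 1.43709, giving C = 284 × 1.43709 = 408.13 ppm.

C ≈ 408 ppm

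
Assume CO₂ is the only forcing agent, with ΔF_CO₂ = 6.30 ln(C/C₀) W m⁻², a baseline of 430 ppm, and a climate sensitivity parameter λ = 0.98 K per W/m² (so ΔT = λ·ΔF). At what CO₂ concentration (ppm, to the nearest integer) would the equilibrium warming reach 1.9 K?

C ≈ 585 ppm

Required forcing: ΔF = ΔT/λ = 1.9/0.98 = 1.9388 W/m².
Then ln(C/430) = ΔF/6.30 = 1.9388/6.30 = 0.30775.
So C = 430 × e^0.30775 = 430 × 1.36036 = 584.95 ppm.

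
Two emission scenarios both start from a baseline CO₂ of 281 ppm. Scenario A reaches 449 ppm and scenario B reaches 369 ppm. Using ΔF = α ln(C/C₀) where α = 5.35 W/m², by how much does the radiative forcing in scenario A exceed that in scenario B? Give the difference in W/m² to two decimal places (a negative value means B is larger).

ΔF_A − ΔF_B = 1.05 W/m²

ΔF_A = 5.35 ln(449/281) = 5.35 × 0.46867 = 2.5074 W/m².
ΔF_B = 5.35 ln(369/281) = 5.35 × 0.27244 = 1.4576 W/m².
Difference: 2.5074 − 1.4576 = 1.0498 W/m².
(Equivalently, ΔF_A − ΔF_B = 5.35 ln(449/369) = 5.35 × 0.19623 = 1.0498 W/m².)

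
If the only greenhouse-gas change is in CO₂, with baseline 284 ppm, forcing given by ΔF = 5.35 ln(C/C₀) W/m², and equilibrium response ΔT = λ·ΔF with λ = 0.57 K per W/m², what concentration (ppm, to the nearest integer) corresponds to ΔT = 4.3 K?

Required forcing: ΔF = ΔT/λ = 4.3/0.57 = 7.5439 W/m².
Then ln(C/284) = ΔF/5.35 = 7.5439/5.35 = 1.41007.
So C = 284 × e^1.41007 = 284 × 4.09624 = 1163.33 ppm.

C ≈ 1163 ppm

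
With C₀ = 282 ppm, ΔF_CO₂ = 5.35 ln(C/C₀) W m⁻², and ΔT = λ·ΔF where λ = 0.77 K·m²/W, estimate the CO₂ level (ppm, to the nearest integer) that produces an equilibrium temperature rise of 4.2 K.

Required forcing: ΔF = ΔT/λ = 4.2/0.77 = 5.4545 W/m².
Then ln(C/282) = ΔF/5.35 = 5.4545/5.35 = 1.01953.
So C = 282 × e^1.01953 = 282 × 2.77189 = 781.67 ppm.

C ≈ 782 ppm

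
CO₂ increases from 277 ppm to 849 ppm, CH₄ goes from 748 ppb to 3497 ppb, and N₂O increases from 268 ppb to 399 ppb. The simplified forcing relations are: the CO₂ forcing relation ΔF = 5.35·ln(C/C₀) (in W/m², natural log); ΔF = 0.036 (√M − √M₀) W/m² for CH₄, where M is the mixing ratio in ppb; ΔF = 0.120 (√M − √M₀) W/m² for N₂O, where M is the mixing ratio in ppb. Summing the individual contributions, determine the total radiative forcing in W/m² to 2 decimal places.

ΔF = 7.57 W/m²

CO₂: 5.35 × ln(849/277) = 5.35 × ln(3.06498) = 5.35 × 1.12004 = 5.9922 W/m².
CH₄: 0.036 × (√3497 − √748) = 0.036 × (59.1354 − 27.3496) = 0.036 × 31.7858 = 1.1443 W/m².
N₂O: 0.120 × (√399 − √268) = 0.120 × (19.9750 − 16.3707) = 0.120 × 3.6043 = 0.4325 W/m².
Total ΔF = 5.9922 + 1.1443 + 0.4325 = 7.5690 W/m².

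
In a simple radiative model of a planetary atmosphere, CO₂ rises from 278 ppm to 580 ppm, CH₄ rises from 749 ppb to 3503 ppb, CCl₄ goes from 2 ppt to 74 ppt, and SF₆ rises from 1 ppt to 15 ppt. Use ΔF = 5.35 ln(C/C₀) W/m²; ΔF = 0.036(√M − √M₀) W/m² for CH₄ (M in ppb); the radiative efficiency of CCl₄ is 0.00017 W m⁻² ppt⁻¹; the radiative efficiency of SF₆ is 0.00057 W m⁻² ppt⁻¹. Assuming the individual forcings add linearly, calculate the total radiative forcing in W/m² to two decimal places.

CO₂: 5.35 × ln(580/278) = 5.35 × ln(2.08633) = 5.35 × 0.73541 = 3.9344 W/m².
CH₄: 0.036 × (√3503 − √749) = 0.036 × (59.1861 − 27.3679) = 0.036 × 31.8182 = 1.1455 W/m².
CCl₄: ΔF = 0.00017 × (74 − 2) = 0.00017 × 72 = 0.0122 W/m².
SF₆: ΔF = 0.00057 × (15 − 1) = 0.00057 × 14 = 0.0080 W/m².
Total ΔF = 3.9344 + 1.1455 + 0.0122 + 0.0080 = 5.1001 W/m².

ΔF = 5.10 W/m²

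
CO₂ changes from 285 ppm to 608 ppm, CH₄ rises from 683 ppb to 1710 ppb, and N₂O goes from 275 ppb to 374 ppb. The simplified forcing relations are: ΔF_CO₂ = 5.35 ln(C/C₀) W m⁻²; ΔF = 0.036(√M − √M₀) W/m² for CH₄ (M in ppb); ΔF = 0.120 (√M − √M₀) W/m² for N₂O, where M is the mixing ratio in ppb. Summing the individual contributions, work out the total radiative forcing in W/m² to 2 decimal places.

CO₂: 5.35 × ln(608/285) = 5.35 × ln(2.13333) = 5.35 × 0.75768 = 4.0536 W/m².
CH₄: 0.036 × (√1710 − √683) = 0.036 × (41.3521 − 26.1343) = 0.036 × 15.2178 = 0.5478 W/m².
N₂O: 0.120 × (√374 − √275) = 0.120 × (19.3391 − 16.5831) = 0.120 × 2.7560 = 0.3307 W/m².
Total ΔF = 4.0536 + 0.5478 + 0.3307 = 4.9321 W/m².

ΔF = 4.93 W/m²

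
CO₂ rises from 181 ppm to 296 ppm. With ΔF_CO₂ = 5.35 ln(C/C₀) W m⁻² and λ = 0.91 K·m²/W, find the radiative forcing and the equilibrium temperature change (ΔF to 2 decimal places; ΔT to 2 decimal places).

ΔF = 2.63 W/m²; ΔT = 2.39 K

CO₂: 5.35 × ln(296/181) = 5.35 × ln(1.63536) = 5.35 × 0.49186 = 2.6315 W/m².
ΔT = λ ΔF = 0.91 × 2.63 = 2.3933 K.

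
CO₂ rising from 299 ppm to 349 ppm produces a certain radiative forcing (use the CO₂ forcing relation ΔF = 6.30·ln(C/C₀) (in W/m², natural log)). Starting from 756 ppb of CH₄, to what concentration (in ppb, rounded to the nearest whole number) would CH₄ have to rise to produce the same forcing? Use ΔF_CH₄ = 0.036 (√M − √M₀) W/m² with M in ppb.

CO₂ forcing: 6.30 × ln(349/299) = 6.30 × 0.154628 = 0.97416 W/m².
Set 0.036(√M − √756) = 0.97416: √M = 0.97416/0.036 + √756 = 27.0600 + 27.4955 = 54.5555.
M = (54.5555)² = 2976.30 ppb.

M ≈ 2976 ppb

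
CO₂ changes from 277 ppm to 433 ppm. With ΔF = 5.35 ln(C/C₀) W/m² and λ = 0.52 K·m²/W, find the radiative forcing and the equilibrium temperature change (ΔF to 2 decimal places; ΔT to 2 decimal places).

CO₂: 5.35 × ln(433/277) = 5.35 × ln(1.56318) = 5.35 × 0.44672 = 2.3900 W/m².
ΔT = λ ΔF = 0.52 × 2.39 = 1.2428 K.

ΔF = 2.39 W/m²; ΔT = 1.24 K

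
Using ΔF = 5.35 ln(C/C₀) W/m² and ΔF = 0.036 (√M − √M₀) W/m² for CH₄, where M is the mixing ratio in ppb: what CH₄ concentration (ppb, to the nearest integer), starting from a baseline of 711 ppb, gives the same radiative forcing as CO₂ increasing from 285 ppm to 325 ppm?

M ≈ 2133 ppb

CO₂ forcing: 5.35 × ln(325/285) = 5.35 × 0.131336 = 0.70265 W/m².
Set 0.036(√M − √711) = 0.70265: √M = 0.70265/0.036 + √711 = 19.5181 + 26.6646 = 46.1827.
M = (46.1827)² = 2132.84 ppb.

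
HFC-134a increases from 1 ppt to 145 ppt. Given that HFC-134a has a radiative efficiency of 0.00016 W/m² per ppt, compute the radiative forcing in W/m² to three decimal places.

ΔF = 0.023 W/m²

HFC-134a: ΔF = 0.00016 × (145 − 1) = 0.00016 × 144 = 0.0230 W/m².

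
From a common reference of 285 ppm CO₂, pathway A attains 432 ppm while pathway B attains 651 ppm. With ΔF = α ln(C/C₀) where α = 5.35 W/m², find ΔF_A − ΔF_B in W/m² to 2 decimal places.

ΔF_A − ΔF_B = -2.19 W/m²

ΔF_A = 5.35 ln(432/285) = 5.35 × 0.41594 = 2.2253 W/m².
ΔF_B = 5.35 ln(651/285) = 5.35 × 0.82602 = 4.4192 W/m².
Difference: 2.2253 − 4.4192 = -2.1939 W/m².
(Equivalently, ΔF_A − ΔF_B = 5.35 ln(432/651) = 5.35 × -0.41008 = -2.1939 W/m².)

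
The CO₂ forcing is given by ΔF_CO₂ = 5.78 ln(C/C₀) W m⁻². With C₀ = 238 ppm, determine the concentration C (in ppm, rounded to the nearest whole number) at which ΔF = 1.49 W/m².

C ≈ 308 ppm

Set 5.78 ln(C/238) = 1.49, so ln(C/238) = 1.49/5.78 = 0.25779.
Then C/238 = e^0.25779 = 1.29407, giving C = 238 × 1.29407 = 307.99 ppm.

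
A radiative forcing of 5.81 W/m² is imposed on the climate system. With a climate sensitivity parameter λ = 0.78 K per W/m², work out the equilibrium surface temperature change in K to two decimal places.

ΔT = 4.53 K

ΔT = λ ΔF = 0.78 × 5.81 = 4.5318 K.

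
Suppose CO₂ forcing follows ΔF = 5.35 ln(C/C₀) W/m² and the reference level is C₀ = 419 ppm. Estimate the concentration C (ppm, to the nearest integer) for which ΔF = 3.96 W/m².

C ≈ 878 ppm

Set 5.35 ln(C/419) = 3.96, so ln(C/419) = 3.96/5.35 = 0.74019.
Then C/419 = e^0.74019 = 2.09633, giving C = 419 × 2.09633 = 878.36 ppm.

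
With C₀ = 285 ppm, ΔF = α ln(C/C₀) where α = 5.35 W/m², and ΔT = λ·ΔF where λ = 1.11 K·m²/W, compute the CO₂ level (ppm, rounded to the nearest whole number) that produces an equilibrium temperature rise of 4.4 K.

C ≈ 598 ppm

Required forcing: ΔF = ΔT/λ = 4.4/1.11 = 3.9640 W/m².
Then ln(C/285) = ΔF/5.35 = 3.9640/5.35 = 0.74093.
So C = 285 × e^0.74093 = 285 × 2.09789 = 597.90 ppm.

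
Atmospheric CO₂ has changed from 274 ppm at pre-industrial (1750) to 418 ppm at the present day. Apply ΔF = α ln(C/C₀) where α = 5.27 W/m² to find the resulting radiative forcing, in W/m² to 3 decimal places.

ΔF = 2.226 W/m²

CO₂: 5.27 × ln(418/274) = 5.27 × ln(1.52555) = 5.27 × 0.42236 = 2.2258 W/m².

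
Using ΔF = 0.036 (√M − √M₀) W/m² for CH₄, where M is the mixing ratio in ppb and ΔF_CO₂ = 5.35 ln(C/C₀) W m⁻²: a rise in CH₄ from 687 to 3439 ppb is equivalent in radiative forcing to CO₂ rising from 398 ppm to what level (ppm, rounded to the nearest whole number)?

C ≈ 495 ppm

CH₄ forcing: 0.036 × (√3439 − √687) = 0.036 × (58.6430 − 26.2107) = 0.036 × 32.4323 = 1.16756 W/m².
Set 5.35 ln(C/398) = 1.16756: ln(C/398) = 1.16756/5.35 = 0.21824, so C = 398 × e^0.21824 = 398 × 1.24389 = 495.07 ppm.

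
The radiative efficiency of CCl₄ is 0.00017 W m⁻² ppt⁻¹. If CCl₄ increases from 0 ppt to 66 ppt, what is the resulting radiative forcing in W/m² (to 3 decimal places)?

CCl₄: ΔF = 0.00017 × (66 − 0) = 0.00017 × 66 = 0.0112 W/m².

ΔF = 0.011 W/m²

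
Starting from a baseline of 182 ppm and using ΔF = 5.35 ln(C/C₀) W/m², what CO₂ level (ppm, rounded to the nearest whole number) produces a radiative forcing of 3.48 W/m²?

Set 5.35 ln(C/182) = 3.48, so ln(C/182) = 3.48/5.35 = 0.65047.
Then C/182 = e^0.65047 = 1.91644, giving C = 182 × 1.91644 = 348.79 ppm.

C ≈ 349 ppm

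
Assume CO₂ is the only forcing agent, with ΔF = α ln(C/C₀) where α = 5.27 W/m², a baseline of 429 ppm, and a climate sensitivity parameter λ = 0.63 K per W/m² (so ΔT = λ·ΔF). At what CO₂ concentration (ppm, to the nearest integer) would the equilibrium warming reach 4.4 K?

Required forcing: ΔF = ΔT/λ = 4.4/0.63 = 6.9841 W/m².
Then ln(C/429) = ΔF/5.27 = 6.9841/5.27 = 1.32526.
So C = 429 × e^1.32526 = 429 × 3.76316 = 1614.40 ppm.

C ≈ 1614 ppm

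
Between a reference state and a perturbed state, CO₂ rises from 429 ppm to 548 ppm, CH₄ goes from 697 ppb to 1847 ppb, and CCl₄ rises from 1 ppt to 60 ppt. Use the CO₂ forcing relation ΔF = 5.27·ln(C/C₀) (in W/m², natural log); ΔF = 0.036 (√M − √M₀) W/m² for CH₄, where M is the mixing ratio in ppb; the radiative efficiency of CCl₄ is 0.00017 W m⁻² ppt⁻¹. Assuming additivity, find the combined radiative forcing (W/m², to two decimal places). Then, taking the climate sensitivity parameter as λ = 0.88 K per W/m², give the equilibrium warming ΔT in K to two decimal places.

ΔF = 1.90 W/m²; ΔT = 1.67 K

CO₂: 5.27 × ln(548/429) = 5.27 × ln(1.27739) = 5.27 × 0.24482 = 1.2902 W/m².
CH₄: 0.036 × (√1847 − √697) = 0.036 × (42.9767 − 26.4008) = 0.036 × 16.5759 = 0.5967 W/m².
CCl₄: ΔF = 0.00017 × (60 − 1) = 0.00017 × 59 = 0.0100 W/m².
Total ΔF = 1.2902 + 0.5967 + 0.0100 = 1.8969 W/m².
ΔT = λ ΔF = 0.88 × 1.90 = 1.6720 K.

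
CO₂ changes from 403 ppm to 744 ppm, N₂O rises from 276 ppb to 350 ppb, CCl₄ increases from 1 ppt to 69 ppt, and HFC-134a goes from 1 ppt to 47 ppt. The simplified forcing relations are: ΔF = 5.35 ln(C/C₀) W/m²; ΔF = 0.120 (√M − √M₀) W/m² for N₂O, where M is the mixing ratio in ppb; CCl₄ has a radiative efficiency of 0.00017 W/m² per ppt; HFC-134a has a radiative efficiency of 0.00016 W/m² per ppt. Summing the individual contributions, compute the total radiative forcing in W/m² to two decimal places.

CO₂: 5.35 × ln(744/403) = 5.35 × ln(1.84615) = 5.35 × 0.61310 = 3.2801 W/m².
N₂O: 0.120 × (√350 − √276) = 0.120 × (18.7083 − 16.6132) = 0.120 × 2.0951 = 0.2514 W/m².
CCl₄: ΔF = 0.00017 × (69 − 1) = 0.00017 × 68 = 0.0116 W/m².
HFC-134a: ΔF = 0.00016 × (47 − 1) = 0.00016 × 46 = 0.0074 W/m².
Total ΔF = 3.2801 + 0.2514 + 0.0116 + 0.0074 = 3.5505 W/m².

ΔF = 3.55 W/m²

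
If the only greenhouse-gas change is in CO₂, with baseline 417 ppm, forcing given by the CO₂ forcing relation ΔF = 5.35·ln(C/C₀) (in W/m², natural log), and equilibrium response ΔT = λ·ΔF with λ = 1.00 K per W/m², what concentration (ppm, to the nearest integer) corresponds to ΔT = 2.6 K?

Required forcing: ΔF = ΔT/λ = 2.6/1.00 = 2.6000 W/m².
Then ln(C/417) = ΔF/5.35 = 2.6000/5.35 = 0.48598.
So C = 417 × e^0.48598 = 417 × 1.62577 = 677.95 ppm.

C ≈ 678 ppm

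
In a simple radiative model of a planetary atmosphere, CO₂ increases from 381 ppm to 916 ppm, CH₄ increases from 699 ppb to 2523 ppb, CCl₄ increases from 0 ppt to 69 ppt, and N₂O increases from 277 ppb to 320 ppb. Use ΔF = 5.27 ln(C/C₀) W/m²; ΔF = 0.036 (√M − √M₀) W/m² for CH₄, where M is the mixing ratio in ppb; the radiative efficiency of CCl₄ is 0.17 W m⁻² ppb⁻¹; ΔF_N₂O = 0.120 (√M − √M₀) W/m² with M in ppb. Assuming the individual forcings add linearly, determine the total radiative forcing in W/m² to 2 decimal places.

ΔF = 5.64 W/m²

CO₂: 5.27 × ln(916/381) = 5.27 × ln(2.40420) = 5.27 × 0.87722 = 4.6229 W/m².
CH₄: 0.036 × (√2523 − √699) = 0.036 × (50.2295 − 26.4386) = 0.036 × 23.7909 = 0.8565 W/m².
CCl₄: Δ = 69 − 0 = 69 ppt = 0.069 ppb; ΔF = 0.17 × 0.069 = 0.0117 W/m².
N₂O: 0.120 × (√320 − √277) = 0.120 × (17.8885 − 16.6433) = 0.120 × 1.2452 = 0.1494 W/m².
Total ΔF = 4.6229 + 0.8565 + 0.0117 + 0.1494 = 5.6405 W/m².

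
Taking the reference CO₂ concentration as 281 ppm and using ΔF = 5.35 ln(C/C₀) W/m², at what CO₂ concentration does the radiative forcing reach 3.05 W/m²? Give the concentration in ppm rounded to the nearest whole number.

C ≈ 497 ppm

Set 5.35 ln(C/281) = 3.05, so ln(C/281) = 3.05/5.35 = 0.57009.
Then C/281 = e^0.57009 = 1.76843, giving C = 281 × 1.76843 = 496.93 ppm.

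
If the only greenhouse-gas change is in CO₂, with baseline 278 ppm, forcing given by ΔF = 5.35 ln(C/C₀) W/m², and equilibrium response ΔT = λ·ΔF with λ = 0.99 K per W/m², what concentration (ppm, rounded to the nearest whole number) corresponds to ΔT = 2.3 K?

Required forcing: ΔF = ΔT/λ = 2.3/0.99 = 2.3232 W/m².
Then ln(C/278) = ΔF/5.35 = 2.3232/5.35 = 0.43424.
So C = 278 × e^0.43424 = 278 × 1.54379 = 429.17 ppm.

C ≈ 429 ppm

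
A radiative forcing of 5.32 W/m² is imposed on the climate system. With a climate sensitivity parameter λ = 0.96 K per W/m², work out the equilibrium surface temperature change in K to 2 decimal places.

ΔT = 5.11 K

ΔT = λ ΔF = 0.96 × 5.32 = 5.1072 K.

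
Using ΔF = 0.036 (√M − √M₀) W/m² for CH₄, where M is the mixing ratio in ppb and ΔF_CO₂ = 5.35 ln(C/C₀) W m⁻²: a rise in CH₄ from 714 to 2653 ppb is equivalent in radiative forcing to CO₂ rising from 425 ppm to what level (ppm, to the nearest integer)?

CH₄ forcing: 0.036 × (√2653 − √714) = 0.036 × (51.5073 − 26.7208) = 0.036 × 24.7865 = 0.89231 W/m².
Set 5.35 ln(C/425) = 0.89231: ln(C/425) = 0.89231/5.35 = 0.16679, so C = 425 × e^0.16679 = 425 × 1.18151 = 502.14 ppm.

C ≈ 502 ppm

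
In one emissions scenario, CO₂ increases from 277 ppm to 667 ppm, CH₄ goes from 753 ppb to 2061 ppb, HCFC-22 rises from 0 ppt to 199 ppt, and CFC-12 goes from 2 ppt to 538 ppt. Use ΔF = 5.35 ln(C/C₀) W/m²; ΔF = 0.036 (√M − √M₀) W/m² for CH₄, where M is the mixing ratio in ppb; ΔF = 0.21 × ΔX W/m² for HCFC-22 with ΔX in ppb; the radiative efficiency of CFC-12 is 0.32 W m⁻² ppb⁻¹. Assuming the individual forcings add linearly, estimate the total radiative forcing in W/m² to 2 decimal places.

CO₂: 5.35 × ln(667/277) = 5.35 × ln(2.40794) = 5.35 × 0.87877 = 4.7014 W/m².
CH₄: 0.036 × (√2061 − √753) = 0.036 × (45.3982 − 27.4408) = 0.036 × 17.9574 = 0.6465 W/m².
HCFC-22: Δ = 199 − 0 = 199 ppt = 0.199 ppb; ΔF = 0.21 × 0.199 = 0.0418 W/m².
CFC-12: Δ = 538 − 2 = 536 ppt = 0.536 ppb; ΔF = 0.32 × 0.536 = 0.1715 W/m².
Total ΔF = 4.7014 + 0.6465 + 0.0418 + 0.1715 = 5.5612 W/m².

ΔF = 5.56 W/m²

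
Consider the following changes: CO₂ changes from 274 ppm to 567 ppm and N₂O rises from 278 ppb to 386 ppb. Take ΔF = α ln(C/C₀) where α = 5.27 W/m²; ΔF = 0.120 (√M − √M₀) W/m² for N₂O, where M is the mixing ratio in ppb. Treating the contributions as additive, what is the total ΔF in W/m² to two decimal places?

ΔF = 4.19 W/m²

CO₂: 5.27 × ln(567/274) = 5.27 × ln(2.06934) = 5.27 × 0.72723 = 3.8325 W/m².
N₂O: 0.120 × (√386 − √278) = 0.120 × (19.6469 − 16.6733) = 0.120 × 2.9736 = 0.3568 W/m².
Total ΔF = 3.8325 + 0.3568 = 4.1893 W/m².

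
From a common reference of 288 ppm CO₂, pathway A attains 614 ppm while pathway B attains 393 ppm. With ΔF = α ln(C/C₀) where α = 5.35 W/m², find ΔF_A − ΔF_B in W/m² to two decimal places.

ΔF_A − ΔF_B = 2.39 W/m²

ΔF_A = 5.35 ln(614/288) = 5.35 × 0.75703 = 4.0501 W/m².
ΔF_B = 5.35 ln(393/288) = 5.35 × 0.31085 = 1.6630 W/m².
Difference: 4.0501 − 1.6630 = 2.3871 W/m².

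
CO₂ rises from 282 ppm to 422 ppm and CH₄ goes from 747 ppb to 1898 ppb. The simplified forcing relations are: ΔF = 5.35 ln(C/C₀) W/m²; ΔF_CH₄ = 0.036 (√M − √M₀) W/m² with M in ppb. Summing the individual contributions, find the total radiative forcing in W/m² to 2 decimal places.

ΔF = 2.74 W/m²

CO₂: 5.35 × ln(422/282) = 5.35 × ln(1.49645) = 5.35 × 0.40310 = 2.1566 W/m².
CH₄: 0.036 × (√1898 − √747) = 0.036 × (43.5660 − 27.3313) = 0.036 × 16.2347 = 0.5844 W/m².
Total ΔF = 2.1566 + 0.5844 = 2.7410 W/m².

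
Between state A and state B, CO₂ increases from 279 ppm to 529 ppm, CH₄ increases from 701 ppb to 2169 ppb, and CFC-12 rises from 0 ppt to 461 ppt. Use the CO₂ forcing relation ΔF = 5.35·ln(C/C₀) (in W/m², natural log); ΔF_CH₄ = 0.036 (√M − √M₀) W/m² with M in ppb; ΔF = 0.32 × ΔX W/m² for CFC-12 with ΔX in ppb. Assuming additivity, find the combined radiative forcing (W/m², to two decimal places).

ΔF = 4.29 W/m²

CO₂: 5.35 × ln(529/279) = 5.35 × ln(1.89606) = 5.35 × 0.63978 = 3.4228 W/m².
CH₄: 0.036 × (√2169 − √701) = 0.036 × (46.5725 − 26.4764) = 0.036 × 20.0961 = 0.7235 W/m².
CFC-12: Δ = 461 − 0 = 461 ppt = 0.461 ppb; ΔF = 0.32 × 0.461 = 0.1475 W/m².
Total ΔF = 3.4228 + 0.7235 + 0.1475 = 4.2938 W/m².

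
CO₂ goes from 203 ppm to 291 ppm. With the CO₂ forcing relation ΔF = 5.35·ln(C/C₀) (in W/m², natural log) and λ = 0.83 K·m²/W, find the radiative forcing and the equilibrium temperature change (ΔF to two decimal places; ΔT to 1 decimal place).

ΔF = 1.93 W/m²; ΔT = 1.6 K

CO₂: 5.35 × ln(291/203) = 5.35 × ln(1.43350) = 5.35 × 0.36012 = 1.9266 W/m².
ΔT = λ ΔF = 0.83 × 1.93 = 1.6019 K.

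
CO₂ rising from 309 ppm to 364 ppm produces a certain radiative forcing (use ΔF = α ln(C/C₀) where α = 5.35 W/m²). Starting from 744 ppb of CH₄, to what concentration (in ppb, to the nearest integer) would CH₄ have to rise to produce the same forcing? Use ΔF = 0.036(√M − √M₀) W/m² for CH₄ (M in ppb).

CO₂ forcing: 5.35 × ln(364/309) = 5.35 × 0.163813 = 0.87640 W/m².
Set 0.036(√M − √744) = 0.87640: √M = 0.87640/0.036 + √744 = 24.3444 + 27.2764 = 51.6208.
M = (51.6208)² = 2664.71 ppb.

M ≈ 2665 ppb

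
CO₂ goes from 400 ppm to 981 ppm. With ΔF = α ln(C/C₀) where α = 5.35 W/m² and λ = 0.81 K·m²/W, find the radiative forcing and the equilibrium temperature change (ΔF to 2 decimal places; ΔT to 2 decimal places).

CO₂: 5.35 × ln(981/400) = 5.35 × ln(2.45250) = 5.35 × 0.89711 = 4.7995 W/m².
ΔT = λ ΔF = 0.81 × 4.80 = 3.8880 K.

ΔF = 4.80 W/m²; ΔT = 3.89 K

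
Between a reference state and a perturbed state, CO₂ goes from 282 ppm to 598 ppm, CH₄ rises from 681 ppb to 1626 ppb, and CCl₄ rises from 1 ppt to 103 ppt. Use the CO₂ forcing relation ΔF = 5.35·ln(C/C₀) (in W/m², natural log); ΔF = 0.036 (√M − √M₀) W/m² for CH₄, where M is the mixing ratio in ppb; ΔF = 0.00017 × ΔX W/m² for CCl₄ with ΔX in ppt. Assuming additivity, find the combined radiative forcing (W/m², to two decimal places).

ΔF = 4.55 W/m²

CO₂: 5.35 × ln(598/282) = 5.35 × ln(2.12057) = 5.35 × 0.75168 = 4.0215 W/m².
CH₄: 0.036 × (√1626 − √681) = 0.036 × (40.3237 − 26.0960) = 0.036 × 14.2277 = 0.5122 W/m².
CCl₄: ΔF = 0.00017 × (103 − 1) = 0.00017 × 102 = 0.0173 W/m².
Total ΔF = 4.0215 + 0.5122 + 0.0173 = 4.5510 W/m².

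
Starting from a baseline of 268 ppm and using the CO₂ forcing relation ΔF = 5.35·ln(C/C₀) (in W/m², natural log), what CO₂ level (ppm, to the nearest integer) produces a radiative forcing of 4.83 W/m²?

Set 5.35 ln(C/268) = 4.83, so ln(C/268) = 4.83/5.35 = 0.90280.
Then C/268 = e^0.90280 = 2.46650, giving C = 268 × 2.46650 = 661.02 ppm.

C ≈ 661 ppm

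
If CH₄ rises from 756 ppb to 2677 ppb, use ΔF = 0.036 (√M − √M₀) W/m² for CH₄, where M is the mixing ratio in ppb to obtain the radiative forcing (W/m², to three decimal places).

ΔF = 0.873 W/m²

CH₄: 0.036 × (√2677 − √756) = 0.036 × (51.7397 − 27.4955) = 0.036 × 24.2442 = 0.8728 W/m².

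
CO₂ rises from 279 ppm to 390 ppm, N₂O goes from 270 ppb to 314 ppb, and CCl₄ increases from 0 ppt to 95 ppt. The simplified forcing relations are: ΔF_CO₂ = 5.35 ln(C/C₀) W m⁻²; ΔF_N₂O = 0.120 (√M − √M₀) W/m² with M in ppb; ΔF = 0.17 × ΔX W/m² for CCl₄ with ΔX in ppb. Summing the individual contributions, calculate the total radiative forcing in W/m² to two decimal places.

ΔF = 1.96 W/m²

CO₂: 5.35 × ln(390/279) = 5.35 × ln(1.39785) = 5.35 × 0.33494 = 1.7919 W/m².
N₂O: 0.120 × (√314 − √270) = 0.120 × (17.7200 − 16.4317) = 0.120 × 1.2883 = 0.1546 W/m².
CCl₄: Δ = 95 − 0 = 95 ppt = 0.095 ppb; ΔF = 0.17 × 0.095 = 0.0162 W/m².
Total ΔF = 1.7919 + 0.1546 + 0.0162 = 1.9627 W/m².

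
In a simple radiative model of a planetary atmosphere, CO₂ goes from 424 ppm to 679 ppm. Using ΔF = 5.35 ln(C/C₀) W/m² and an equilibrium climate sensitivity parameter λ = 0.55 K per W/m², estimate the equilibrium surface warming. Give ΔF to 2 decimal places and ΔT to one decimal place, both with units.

ΔF = 2.52 W/m²; ΔT = 1.4 K

CO₂: 5.35 × ln(679/424) = 5.35 × ln(1.60142) = 5.35 × 0.47089 = 2.5193 W/m².
ΔT = λ ΔF = 0.55 × 2.52 = 1.3860 K.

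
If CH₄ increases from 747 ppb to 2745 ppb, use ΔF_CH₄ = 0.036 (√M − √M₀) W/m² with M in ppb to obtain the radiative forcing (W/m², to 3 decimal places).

CH₄: 0.036 × (√2745 − √747) = 0.036 × (52.3927 − 27.3313) = 0.036 × 25.0614 = 0.9022 W/m².

ΔF = 0.902 W/m²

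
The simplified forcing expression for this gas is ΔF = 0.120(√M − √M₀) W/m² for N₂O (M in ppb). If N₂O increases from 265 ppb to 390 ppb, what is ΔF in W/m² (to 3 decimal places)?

N₂O: 0.120 × (√390 − √265) = 0.120 × (19.7484 − 16.2788) = 0.120 × 3.4696 = 0.4164 W/m².

ΔF = 0.416 W/m²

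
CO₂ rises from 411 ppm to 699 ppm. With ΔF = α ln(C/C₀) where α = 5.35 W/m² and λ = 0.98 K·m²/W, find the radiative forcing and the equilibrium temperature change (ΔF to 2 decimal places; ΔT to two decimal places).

CO₂: 5.35 × ln(699/411) = 5.35 × ln(1.70073) = 5.35 × 0.53106 = 2.8412 W/m².
ΔT = λ ΔF = 0.98 × 2.84 = 2.7832 K.

ΔF = 2.84 W/m²; ΔT = 2.78 K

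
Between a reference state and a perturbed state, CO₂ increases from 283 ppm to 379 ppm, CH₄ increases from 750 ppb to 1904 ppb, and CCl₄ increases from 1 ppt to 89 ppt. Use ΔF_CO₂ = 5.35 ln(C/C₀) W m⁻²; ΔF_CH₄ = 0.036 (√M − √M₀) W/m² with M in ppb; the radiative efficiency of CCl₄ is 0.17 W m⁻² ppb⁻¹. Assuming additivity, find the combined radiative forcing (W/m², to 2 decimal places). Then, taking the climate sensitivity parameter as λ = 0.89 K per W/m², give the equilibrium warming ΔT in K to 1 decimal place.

ΔF = 2.16 W/m²; ΔT = 1.9 K

CO₂: 5.35 × ln(379/283) = 5.35 × ln(1.33922) = 5.35 × 0.29209 = 1.5627 W/m².
CH₄: 0.036 × (√1904 − √750) = 0.036 × (43.6348 − 27.3861) = 0.036 × 16.2487 = 0.5850 W/m².
CCl₄: Δ = 89 − 1 = 88 ppt = 0.088 ppb; ΔF = 0.17 × 0.088 = 0.0150 W/m².
Total ΔF = 1.5627 + 0.5850 + 0.0150 = 2.1627 W/m².
ΔT = λ ΔF = 0.89 × 2.16 = 1.9224 K.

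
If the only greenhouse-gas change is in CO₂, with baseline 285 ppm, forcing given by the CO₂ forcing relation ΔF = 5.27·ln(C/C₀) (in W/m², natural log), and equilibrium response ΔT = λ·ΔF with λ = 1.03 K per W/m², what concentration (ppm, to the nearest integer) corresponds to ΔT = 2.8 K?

C ≈ 477 ppm

Required forcing: ΔF = ΔT/λ = 2.8/1.03 = 2.7184 W/m².
Then ln(C/285) = ΔF/5.27 = 2.7184/5.27 = 0.51583.
So C = 285 × e^0.51583 = 285 × 1.67503 = 477.38 ppm.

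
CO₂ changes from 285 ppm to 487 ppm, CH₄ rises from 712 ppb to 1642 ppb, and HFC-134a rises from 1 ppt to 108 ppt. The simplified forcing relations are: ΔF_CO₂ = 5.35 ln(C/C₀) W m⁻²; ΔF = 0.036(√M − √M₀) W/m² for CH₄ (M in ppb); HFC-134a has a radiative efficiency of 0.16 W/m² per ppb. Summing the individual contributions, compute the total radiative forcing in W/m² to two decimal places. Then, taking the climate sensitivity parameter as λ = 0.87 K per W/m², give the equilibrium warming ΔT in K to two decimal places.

CO₂: 5.35 × ln(487/285) = 5.35 × ln(1.70877) = 5.35 × 0.53577 = 2.8664 W/m².
CH₄: 0.036 × (√1642 − √712) = 0.036 × (40.5216 − 26.6833) = 0.036 × 13.8383 = 0.4982 W/m².
HFC-134a: Δ = 108 − 1 = 107 ppt = 0.107 ppb; ΔF = 0.16 × 0.107 = 0.0171 W/m².
Total ΔF = 2.8664 + 0.4982 + 0.0171 = 3.3817 W/m².
ΔT = λ ΔF = 0.87 × 3.38 = 2.9406 K.

ΔF = 3.38 W/m²; ΔT = 2.94 K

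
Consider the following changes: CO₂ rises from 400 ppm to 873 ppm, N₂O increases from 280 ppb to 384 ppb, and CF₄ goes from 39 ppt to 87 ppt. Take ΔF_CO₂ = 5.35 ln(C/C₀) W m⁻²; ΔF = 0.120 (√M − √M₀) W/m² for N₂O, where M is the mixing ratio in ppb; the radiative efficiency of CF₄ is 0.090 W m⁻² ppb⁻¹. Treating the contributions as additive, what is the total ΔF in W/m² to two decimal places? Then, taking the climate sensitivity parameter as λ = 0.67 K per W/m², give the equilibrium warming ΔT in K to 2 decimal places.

CO₂: 5.35 × ln(873/400) = 5.35 × ln(2.18250) = 5.35 × 0.78047 = 4.1755 W/m².
N₂O: 0.120 × (√384 − √280) = 0.120 × (19.5959 − 16.7332) = 0.120 × 2.8627 = 0.3435 W/m².
CF₄: Δ = 87 − 39 = 48 ppt = 0.048 ppb; ΔF = 0.090 × 0.048 = 0.0043 W/m².
Total ΔF = 4.1755 + 0.3435 + 0.0043 = 4.5233 W/m².
ΔT = λ ΔF = 0.67 × 4.52 = 3.0284 K.

ΔF = 4.52 W/m²; ΔT = 3.03 K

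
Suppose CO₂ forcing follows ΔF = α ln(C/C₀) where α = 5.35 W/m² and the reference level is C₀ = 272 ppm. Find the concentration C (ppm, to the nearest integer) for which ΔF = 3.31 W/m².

Set 5.35 ln(C/272) = 3.31, so ln(C/272) = 3.31/5.35 = 0.61869.
Then C/272 = e^0.61869 = 1.85649, giving C = 272 × 1.85649 = 504.97 ppm.

C ≈ 505 ppm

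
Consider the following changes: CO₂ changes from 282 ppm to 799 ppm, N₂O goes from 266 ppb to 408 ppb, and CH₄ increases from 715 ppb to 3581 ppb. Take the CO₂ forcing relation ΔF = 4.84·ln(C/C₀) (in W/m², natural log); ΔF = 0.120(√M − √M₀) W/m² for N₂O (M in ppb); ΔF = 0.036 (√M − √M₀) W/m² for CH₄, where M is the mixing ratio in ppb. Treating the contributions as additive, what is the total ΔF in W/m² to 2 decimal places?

ΔF = 6.70 W/m²

CO₂: 4.84 × ln(799/282) = 4.84 × ln(2.83333) = 4.84 × 1.04145 = 5.0406 W/m².
N₂O: 0.120 × (√408 − √266) = 0.120 × (20.1990 − 16.3095) = 0.120 × 3.8895 = 0.4667 W/m².
CH₄: 0.036 × (√3581 − √715) = 0.036 × (59.8415 − 26.7395) = 0.036 × 33.1020 = 1.1917 W/m².
Total ΔF = 5.0406 + 0.4667 + 1.1917 = 6.6990 W/m².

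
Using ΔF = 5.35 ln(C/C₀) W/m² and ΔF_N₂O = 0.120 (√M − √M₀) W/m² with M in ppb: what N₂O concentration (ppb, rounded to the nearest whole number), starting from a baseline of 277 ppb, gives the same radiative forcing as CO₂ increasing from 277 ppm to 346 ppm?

M ≈ 705 ppb

CO₂ forcing: 5.35 × ln(346/277) = 5.35 × 0.222421 = 1.18995 W/m².
Set 0.120(√M − √277) = 1.18995: √M = 1.18995/0.120 + √277 = 9.9163 + 16.6433 = 26.5596.
M = (26.5596)² = 705.41 ppb.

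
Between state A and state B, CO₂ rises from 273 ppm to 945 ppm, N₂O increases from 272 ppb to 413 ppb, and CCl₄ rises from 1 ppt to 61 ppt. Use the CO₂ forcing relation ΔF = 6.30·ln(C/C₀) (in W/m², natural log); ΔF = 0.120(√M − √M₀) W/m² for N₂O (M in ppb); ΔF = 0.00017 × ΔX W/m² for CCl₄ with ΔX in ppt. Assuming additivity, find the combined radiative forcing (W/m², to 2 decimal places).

CO₂: 6.30 × ln(945/273) = 6.30 × ln(3.46154) = 6.30 × 1.24171 = 7.8228 W/m².
N₂O: 0.120 × (√413 − √272) = 0.120 × (20.3224 − 16.4924) = 0.120 × 3.8300 = 0.4596 W/m².
CCl₄: ΔF = 0.00017 × (61 − 1) = 0.00017 × 60 = 0.0102 W/m².
Total ΔF = 7.8228 + 0.4596 + 0.0102 = 8.2926 W/m².

ΔF = 8.29 W/m²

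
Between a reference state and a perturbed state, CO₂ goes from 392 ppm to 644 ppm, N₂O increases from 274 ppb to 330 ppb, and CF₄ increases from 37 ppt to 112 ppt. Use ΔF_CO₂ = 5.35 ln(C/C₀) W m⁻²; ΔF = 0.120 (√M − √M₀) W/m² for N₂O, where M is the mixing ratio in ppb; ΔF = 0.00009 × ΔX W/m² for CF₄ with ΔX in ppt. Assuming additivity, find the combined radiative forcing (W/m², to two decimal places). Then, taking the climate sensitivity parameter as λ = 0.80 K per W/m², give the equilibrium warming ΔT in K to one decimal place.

CO₂: 5.35 × ln(644/392) = 5.35 × ln(1.64286) = 5.35 × 0.49644 = 2.6560 W/m².
N₂O: 0.120 × (√330 − √274) = 0.120 × (18.1659 − 16.5529) = 0.120 × 1.6130 = 0.1936 W/m².
CF₄: ΔF = 0.00009 × (112 − 37) = 0.00009 × 75 = 0.0068 W/m².
Total ΔF = 2.6560 + 0.1936 + 0.0068 = 2.8564 W/m².
ΔT = λ ΔF = 0.80 × 2.86 = 2.2880 K.

ΔF = 2.86 W/m²; ΔT = 2.3 K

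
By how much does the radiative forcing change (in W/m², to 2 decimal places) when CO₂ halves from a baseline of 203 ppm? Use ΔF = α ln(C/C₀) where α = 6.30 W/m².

Because the forcing depends only on the ratio C/C₀, the initial concentration does not enter.
ΔF = 6.30 × ln(0.5) = 6.30 × -0.69315 = -4.3668 W/m².

ΔF = -4.37 W/m²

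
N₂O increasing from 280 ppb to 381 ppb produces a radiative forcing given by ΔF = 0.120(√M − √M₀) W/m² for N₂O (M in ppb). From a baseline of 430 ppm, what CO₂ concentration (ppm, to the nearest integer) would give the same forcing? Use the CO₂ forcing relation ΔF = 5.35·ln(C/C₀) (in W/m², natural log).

N₂O forcing: 0.120 × (√381 − √280) = 0.120 × (19.5192 − 16.7332) = 0.120 × 2.7860 = 0.33432 W/m².
Set 5.35 ln(C/430) = 0.33432: ln(C/430) = 0.33432/5.35 = 0.06249, so C = 430 × e^0.06249 = 430 × 1.06448 = 457.73 ppm.

C ≈ 458 ppm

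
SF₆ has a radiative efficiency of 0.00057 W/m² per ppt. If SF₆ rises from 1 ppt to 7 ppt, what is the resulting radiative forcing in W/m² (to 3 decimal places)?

SF₆: ΔF = 0.00057 × (7 − 1) = 0.00057 × 6 = 0.0034 W/m².

ΔF = 0.003 W/m²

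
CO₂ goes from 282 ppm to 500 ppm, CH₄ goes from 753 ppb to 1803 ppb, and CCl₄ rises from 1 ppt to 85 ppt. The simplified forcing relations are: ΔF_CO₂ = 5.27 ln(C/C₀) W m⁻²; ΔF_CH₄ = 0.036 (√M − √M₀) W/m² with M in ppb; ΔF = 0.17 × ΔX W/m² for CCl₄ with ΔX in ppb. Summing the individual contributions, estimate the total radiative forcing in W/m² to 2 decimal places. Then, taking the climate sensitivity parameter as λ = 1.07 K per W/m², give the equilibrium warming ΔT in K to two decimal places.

CO₂: 5.27 × ln(500/282) = 5.27 × ln(1.77305) = 5.27 × 0.57270 = 3.0181 W/m².
CH₄: 0.036 × (√1803 − √753) = 0.036 × (42.4617 − 27.4408) = 0.036 × 15.0209 = 0.5408 W/m².
CCl₄: Δ = 85 − 1 = 84 ppt = 0.084 ppb; ΔF = 0.17 × 0.084 = 0.0143 W/m².
Total ΔF = 3.0181 + 0.5408 + 0.0143 = 3.5732 W/m².
ΔT = λ ΔF = 1.07 × 3.57 = 3.8199 K.

ΔF = 3.57 W/m²; ΔT = 3.82 K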